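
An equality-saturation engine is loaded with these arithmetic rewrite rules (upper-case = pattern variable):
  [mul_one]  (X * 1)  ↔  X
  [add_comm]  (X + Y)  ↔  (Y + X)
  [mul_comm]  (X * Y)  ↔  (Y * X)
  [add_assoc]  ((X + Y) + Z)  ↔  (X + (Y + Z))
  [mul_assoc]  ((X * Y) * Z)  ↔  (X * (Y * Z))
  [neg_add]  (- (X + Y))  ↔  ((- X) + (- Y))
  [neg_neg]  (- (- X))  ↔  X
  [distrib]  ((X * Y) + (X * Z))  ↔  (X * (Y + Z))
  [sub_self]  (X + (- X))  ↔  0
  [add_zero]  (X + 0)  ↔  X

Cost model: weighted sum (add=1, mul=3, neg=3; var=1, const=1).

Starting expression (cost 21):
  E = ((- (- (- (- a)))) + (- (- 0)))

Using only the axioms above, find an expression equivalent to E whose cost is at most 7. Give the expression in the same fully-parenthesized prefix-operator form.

1. [neg_neg →] (- (- (- (- a))))  →  (- (- a));  E = ((- (- a)) + (- (- 0)))
2. [neg_neg →] (- (- 0))  →  0;  E = ((- (- a)) + 0)
3. [add_zero →] ((- (- a)) + 0)  →  (- (- a));  cost 7 ≤ 7, done

(- (- a))   [cost 7]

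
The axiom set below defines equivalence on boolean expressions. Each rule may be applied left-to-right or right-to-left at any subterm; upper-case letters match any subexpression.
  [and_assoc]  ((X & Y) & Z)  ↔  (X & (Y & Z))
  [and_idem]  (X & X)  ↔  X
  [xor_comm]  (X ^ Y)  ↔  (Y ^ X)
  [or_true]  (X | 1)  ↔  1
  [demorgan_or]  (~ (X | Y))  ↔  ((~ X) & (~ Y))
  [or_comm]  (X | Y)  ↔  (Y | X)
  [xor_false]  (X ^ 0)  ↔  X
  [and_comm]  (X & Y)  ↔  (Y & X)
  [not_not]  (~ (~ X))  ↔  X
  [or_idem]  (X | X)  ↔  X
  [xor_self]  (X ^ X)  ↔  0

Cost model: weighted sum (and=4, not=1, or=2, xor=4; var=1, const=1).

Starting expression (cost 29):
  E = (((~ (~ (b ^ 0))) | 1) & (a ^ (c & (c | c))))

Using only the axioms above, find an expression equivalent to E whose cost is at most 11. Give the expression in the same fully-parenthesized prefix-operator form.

step 1: xor_false (→) rewrites (b ^ 0) into b, now (((~ (~ b)) | 1) & (a ^ (c & (c | c))))
step 2: not_not (→) rewrites (~ (~ b)) into b, now ((b | 1) & (a ^ (c & (c | c))))
step 3: or_idem (→) rewrites (c | c) into c, now ((b | 1) & (a ^ (c & c)))
step 4: or_true (→) rewrites (b | 1) into 1, now (1 & (a ^ (c & c)))
step 5: and_idem (→) rewrites (c & c) into c, reaching cost 11 (bound 11)

(1 & (a ^ c))   [cost 11]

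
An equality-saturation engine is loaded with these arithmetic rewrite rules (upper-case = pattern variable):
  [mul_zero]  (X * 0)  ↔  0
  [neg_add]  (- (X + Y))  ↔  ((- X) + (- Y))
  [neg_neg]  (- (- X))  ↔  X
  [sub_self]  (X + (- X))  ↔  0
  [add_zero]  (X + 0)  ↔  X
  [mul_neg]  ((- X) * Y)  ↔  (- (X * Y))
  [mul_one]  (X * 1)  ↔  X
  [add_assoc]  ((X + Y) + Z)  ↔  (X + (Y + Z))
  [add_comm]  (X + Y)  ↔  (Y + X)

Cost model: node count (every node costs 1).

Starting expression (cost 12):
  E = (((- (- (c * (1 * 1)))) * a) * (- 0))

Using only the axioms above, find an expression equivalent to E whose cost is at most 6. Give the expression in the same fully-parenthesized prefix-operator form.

(1) (1 * 1)  =[mul_one →]=  1    ⊢ (((- (- (c * 1))) * a) * (- 0))
(2) (- (- (c * 1)))  =[neg_neg →]=  (c * 1)    ⊢ (((c * 1) * a) * (- 0))
(3) (c * 1)  =[mul_one →]=  c    ⊢ cost 6, within 6

((c * a) * (- 0))   [cost 6]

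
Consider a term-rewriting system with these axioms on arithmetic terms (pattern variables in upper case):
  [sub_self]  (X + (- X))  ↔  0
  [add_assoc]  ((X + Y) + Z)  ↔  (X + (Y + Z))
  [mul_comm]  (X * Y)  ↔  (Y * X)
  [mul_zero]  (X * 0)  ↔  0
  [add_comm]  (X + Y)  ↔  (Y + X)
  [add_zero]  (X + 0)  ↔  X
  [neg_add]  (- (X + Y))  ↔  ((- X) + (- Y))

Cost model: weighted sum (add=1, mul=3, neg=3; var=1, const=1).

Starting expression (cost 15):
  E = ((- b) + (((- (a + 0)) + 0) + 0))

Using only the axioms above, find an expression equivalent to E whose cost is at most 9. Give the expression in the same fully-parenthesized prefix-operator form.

((- b) + (- a))   [cost 9]

step 1: add_zero (→) rewrites ((- (a + 0)) + 0) into (- (a + 0)), now ((- b) + ((- (a + 0)) + 0))
step 2: add_zero (→) rewrites (a + 0) into a, now ((- b) + ((- a) + 0))
step 3: add_zero (→) rewrites ((- a) + 0) into (- a), reaching cost 9 (bound 9)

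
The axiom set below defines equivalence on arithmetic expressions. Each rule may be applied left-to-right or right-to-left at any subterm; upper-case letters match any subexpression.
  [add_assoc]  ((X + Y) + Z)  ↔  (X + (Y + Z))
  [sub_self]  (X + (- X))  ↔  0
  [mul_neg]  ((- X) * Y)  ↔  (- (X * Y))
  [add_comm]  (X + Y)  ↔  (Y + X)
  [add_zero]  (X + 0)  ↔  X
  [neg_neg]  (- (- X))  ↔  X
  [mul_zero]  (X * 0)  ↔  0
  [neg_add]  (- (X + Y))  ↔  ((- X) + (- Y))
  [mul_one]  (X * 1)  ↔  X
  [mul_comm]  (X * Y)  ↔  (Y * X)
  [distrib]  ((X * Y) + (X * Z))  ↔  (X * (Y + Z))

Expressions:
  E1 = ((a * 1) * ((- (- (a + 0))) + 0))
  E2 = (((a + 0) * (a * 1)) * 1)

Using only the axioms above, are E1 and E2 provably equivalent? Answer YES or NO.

YES

step 1: neg_neg (→) rewrites (- (- (a + 0))) into (a + 0), now ((a * 1) * ((a + 0) + 0))
step 2: add_zero (→) rewrites ((a + 0) + 0) into (a + 0), now ((a * 1) * (a + 0))
step 3: mul_one (→) rewrites (a * 1) into a, now (a * (a + 0))
step 4: add_zero (→) rewrites (a + 0) into a, now (a * a)
step 5: mul_one (←) rewrites (a * a) into ((a * a) * 1)
step 6: add_zero (←) rewrites a into (a + 0), now (((a + 0) * a) * 1)
step 7: mul_one (←) rewrites a into (a * 1), which is E2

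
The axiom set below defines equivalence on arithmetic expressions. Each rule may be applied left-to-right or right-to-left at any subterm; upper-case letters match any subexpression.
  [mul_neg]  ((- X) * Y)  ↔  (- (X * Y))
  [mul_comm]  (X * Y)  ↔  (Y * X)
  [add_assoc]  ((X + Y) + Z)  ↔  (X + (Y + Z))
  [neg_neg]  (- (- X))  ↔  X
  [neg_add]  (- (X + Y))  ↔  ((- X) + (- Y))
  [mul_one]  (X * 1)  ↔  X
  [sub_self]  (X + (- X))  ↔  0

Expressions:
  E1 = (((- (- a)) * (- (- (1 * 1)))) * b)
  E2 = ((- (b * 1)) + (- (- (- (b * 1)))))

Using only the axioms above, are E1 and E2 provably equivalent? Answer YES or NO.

NO

All listed rules preserve value, hence provable equivalence implies equal values everywhere; look for a separating assignment.
a=0, b=1 gives E1 ↦ 0, E2 ↦ -2; values differ ⇒ not provably equivalent.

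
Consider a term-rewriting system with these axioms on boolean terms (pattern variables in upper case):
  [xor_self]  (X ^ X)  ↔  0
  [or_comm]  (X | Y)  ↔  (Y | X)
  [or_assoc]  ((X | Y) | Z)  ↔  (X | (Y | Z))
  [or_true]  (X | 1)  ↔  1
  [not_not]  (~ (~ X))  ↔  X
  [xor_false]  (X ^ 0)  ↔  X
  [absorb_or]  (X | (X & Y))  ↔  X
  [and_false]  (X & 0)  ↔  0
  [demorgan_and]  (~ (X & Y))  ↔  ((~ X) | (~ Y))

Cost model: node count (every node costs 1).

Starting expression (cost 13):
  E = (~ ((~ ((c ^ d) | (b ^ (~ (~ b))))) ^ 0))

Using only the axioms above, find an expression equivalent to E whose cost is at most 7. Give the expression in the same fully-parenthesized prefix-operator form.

(1) (~ (~ b))  =[not_not →]=  b    ⊢ (~ ((~ ((c ^ d) | (b ^ b))) ^ 0))
(2) ((~ ((c ^ d) | (b ^ b))) ^ 0)  =[xor_false →]=  (~ ((c ^ d) | (b ^ b)))    ⊢ (~ (~ ((c ^ d) | (b ^ b))))
(3) (~ (~ ((c ^ d) | (b ^ b))))  =[not_not →]=  ((c ^ d) | (b ^ b))    ⊢ cost 7, within 7

((c ^ d) | (b ^ b))   [cost 7]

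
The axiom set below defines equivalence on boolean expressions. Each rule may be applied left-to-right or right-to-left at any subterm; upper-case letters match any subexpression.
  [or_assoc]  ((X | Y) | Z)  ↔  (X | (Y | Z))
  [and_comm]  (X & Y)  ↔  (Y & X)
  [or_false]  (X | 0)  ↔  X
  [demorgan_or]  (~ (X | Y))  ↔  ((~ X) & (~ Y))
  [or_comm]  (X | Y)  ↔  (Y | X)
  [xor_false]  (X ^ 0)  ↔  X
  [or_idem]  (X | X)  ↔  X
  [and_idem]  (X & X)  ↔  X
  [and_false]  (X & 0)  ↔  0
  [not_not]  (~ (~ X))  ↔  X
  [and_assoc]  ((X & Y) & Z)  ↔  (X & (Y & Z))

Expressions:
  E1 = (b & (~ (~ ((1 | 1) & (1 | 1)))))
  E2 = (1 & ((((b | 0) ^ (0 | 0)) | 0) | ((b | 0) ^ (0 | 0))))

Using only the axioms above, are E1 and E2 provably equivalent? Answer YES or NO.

step 1: and_idem (→) rewrites ((1 | 1) & (1 | 1)) into (1 | 1), now (b & (~ (~ (1 | 1))))
step 2: or_idem (→) rewrites (1 | 1) into 1, now (b & (~ (~ 1)))
step 3: not_not (→) rewrites (~ (~ 1)) into 1, now (b & 1)
step 4: xor_false (←) rewrites b into (b ^ 0), now ((b ^ 0) & 1)
step 5: and_comm (→) rewrites ((b ^ 0) & 1) into (1 & (b ^ 0))
step 6: or_false (←) rewrites b into (b | 0), now (1 & ((b | 0) ^ 0))
step 7: or_false (←) rewrites 0 into (0 | 0), now (1 & ((b | 0) ^ (0 | 0)))
step 8: or_idem (←) rewrites ((b | 0) ^ (0 | 0)) into (((b | 0) ^ (0 | 0)) | ((b | 0) ^ (0 | 0))), now (1 & (((b | 0) ^ (0 | 0)) | ((b | 0) ^ (0 | 0))))
step 9: or_false (←) rewrites ((b | 0) ^ (0 | 0)) into (((b | 0) ^ (0 | 0)) | 0), which is E2

YES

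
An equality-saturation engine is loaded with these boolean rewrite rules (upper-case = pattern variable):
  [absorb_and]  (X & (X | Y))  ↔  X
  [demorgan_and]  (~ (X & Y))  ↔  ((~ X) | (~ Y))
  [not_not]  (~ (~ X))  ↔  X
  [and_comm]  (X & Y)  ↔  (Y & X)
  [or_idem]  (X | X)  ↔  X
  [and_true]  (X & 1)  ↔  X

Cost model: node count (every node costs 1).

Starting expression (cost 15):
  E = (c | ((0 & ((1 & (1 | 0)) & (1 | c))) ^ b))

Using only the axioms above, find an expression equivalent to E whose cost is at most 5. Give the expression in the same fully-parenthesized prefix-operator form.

1. [absorb_and →] (1 & (1 | 0))  →  1;  E = (c | ((0 & (1 & (1 | c))) ^ b))
2. [absorb_and →] (1 & (1 | c))  →  1;  E = (c | ((0 & 1) ^ b))
3. [and_true →] (0 & 1)  →  0;  cost 5 ≤ 5, done

(c | (0 ^ b))   [cost 5]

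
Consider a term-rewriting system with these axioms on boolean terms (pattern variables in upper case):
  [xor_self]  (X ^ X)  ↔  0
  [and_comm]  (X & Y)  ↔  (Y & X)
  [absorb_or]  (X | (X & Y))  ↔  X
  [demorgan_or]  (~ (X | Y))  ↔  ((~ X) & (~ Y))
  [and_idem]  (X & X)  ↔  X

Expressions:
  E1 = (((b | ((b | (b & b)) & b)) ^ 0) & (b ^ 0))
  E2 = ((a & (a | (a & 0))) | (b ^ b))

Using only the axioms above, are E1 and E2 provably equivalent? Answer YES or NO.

NO

All listed rules preserve value, hence provable equivalence implies equal values everywhere; look for a separating assignment.
a=0, b=1 gives E1 ↦ 1, E2 ↦ 0; values differ ⇒ not provably equivalent.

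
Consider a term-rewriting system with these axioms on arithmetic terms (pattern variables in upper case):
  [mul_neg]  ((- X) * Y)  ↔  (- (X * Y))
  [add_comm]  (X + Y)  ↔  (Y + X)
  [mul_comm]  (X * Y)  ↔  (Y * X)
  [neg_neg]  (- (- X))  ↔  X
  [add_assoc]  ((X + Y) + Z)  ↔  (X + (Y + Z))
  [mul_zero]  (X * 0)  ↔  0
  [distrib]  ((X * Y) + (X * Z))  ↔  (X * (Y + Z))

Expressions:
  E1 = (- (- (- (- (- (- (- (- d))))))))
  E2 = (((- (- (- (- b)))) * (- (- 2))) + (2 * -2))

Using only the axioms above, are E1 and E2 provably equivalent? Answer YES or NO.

Every axiom is a valid identity, so a rewrite proof would force E1 and E2 to agree under every assignment.
At b=0, d=0: E1 = 0 but E2 = -4; they differ, so no derivation exists.

NO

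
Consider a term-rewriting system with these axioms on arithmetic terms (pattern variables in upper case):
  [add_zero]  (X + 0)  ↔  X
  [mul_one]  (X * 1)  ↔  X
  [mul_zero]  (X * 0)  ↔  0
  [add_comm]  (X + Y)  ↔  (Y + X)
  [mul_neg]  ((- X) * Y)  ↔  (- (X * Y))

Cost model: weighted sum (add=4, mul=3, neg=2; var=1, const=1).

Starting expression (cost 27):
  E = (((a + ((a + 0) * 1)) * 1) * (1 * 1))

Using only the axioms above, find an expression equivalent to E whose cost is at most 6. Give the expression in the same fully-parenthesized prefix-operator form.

(a + a)   [cost 6]

1. [mul_one →] ((a + 0) * 1)  →  (a + 0);  E = (((a + (a + 0)) * 1) * (1 * 1))
2. [mul_one →] (1 * 1)  →  1;  E = (((a + (a + 0)) * 1) * 1)
3. [add_zero →] (a + 0)  →  a;  E = (((a + a) * 1) * 1)
4. [mul_one →] ((a + a) * 1)  →  (a + a);  E = ((a + a) * 1)
5. [mul_one →] ((a + a) * 1)  →  (a + a);  cost 6 ≤ 6, done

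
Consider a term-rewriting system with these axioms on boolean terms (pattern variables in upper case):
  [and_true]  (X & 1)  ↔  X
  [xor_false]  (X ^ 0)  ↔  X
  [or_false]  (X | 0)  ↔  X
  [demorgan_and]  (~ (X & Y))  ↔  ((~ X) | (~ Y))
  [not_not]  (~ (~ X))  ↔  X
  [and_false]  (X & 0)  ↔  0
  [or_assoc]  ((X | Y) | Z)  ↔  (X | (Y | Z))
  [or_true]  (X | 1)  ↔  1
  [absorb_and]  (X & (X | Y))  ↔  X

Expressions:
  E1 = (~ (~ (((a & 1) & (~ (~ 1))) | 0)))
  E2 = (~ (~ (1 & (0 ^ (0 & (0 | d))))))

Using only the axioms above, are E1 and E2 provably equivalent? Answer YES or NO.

All listed rules preserve value, hence provable equivalence implies equal values everywhere; look for a separating assignment.
a=1, d=0 gives E1 ↦ 1, E2 ↦ 0; values differ ⇒ not provably equivalent.

NO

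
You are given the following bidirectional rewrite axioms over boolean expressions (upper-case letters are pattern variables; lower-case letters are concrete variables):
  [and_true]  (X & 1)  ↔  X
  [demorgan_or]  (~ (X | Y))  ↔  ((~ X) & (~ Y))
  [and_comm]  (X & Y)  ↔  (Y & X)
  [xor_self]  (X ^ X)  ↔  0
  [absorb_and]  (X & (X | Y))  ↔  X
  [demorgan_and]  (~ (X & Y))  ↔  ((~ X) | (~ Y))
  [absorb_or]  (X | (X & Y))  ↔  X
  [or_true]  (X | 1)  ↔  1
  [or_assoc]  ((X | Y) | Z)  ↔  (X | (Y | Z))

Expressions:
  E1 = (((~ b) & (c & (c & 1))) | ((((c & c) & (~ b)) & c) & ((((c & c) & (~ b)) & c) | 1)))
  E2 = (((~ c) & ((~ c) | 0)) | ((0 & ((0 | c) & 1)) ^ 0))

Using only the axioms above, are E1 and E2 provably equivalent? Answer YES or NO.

NO

All listed rules preserve value, hence provable equivalence implies equal values everywhere; look for a separating assignment.
b=0, c=0 gives E1 ↦ 0, E2 ↦ 1; values differ ⇒ not provably equivalent.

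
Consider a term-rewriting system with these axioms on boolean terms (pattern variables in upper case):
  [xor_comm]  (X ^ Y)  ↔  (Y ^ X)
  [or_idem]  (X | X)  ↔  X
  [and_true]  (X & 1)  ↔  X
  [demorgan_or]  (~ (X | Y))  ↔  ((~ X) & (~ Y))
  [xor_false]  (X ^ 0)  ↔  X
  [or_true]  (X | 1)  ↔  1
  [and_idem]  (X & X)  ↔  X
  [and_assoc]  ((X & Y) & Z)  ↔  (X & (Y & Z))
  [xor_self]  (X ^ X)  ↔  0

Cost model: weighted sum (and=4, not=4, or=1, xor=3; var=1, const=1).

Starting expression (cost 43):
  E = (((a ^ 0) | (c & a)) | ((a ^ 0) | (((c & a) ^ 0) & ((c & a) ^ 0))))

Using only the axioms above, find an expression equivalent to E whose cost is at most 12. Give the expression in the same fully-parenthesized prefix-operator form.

((a ^ 0) | (c & a))   [cost 12]

(1) (((c & a) ^ 0) & ((c & a) ^ 0))  =[and_idem →]=  ((c & a) ^ 0)    ⊢ (((a ^ 0) | (c & a)) | ((a ^ 0) | ((c & a) ^ 0)))
(2) ((c & a) ^ 0)  =[xor_false →]=  (c & a)    ⊢ (((a ^ 0) | (c & a)) | ((a ^ 0) | (c & a)))
(3) (((a ^ 0) | (c & a)) | ((a ^ 0) | (c & a)))  =[or_idem →]=  ((a ^ 0) | (c & a))    ⊢ cost 12, within 12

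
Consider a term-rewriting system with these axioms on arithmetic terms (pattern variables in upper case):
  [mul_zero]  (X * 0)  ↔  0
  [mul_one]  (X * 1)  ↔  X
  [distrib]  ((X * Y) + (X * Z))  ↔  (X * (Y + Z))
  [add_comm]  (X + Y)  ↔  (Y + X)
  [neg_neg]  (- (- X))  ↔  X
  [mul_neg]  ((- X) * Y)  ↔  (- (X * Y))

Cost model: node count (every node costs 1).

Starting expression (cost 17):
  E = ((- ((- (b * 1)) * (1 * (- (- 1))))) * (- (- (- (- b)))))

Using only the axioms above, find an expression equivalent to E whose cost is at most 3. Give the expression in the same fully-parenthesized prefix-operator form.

(1) (- (- 1))  =[neg_neg →]=  1    ⊢ ((- ((- (b * 1)) * (1 * 1))) * (- (- (- (- b)))))
(2) (1 * 1)  =[mul_one →]=  1    ⊢ ((- ((- (b * 1)) * 1)) * (- (- (- (- b)))))
(3) (b * 1)  =[mul_one →]=  b    ⊢ ((- ((- b) * 1)) * (- (- (- (- b)))))
(4) (- (- (- (- b))))  =[neg_neg →]=  (- (- b))    ⊢ ((- ((- b) * 1)) * (- (- b)))
(5) ((- b) * 1)  =[mul_one →]=  (- b)    ⊢ ((- (- b)) * (- (- b)))
(6) (- (- b))  =[neg_neg →]=  b    ⊢ ((- (- b)) * b)
(7) (- (- b))  =[neg_neg →]=  b    ⊢ cost 3, within 3

(b * b)   [cost 3]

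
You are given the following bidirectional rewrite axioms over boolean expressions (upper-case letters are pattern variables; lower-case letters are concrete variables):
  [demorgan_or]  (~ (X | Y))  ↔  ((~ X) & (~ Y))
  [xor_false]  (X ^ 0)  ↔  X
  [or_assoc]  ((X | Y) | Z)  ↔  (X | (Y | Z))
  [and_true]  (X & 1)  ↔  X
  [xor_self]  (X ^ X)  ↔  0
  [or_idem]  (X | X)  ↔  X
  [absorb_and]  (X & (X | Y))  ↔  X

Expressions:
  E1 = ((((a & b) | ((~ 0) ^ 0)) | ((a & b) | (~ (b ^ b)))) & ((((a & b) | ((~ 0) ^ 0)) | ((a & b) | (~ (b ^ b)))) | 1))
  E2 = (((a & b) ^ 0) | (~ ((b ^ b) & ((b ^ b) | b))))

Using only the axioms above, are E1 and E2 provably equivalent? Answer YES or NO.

YES

1. [absorb_and →] ((((a & b) | ((~ 0) ^ 0)) | ((a & b) | (~ (b ^ b)))) & ((((a & b) | ((~ 0) ^ 0)) | ((a & b) | (~ (b ^ b)))) | 1))  →  (((a & b) | ((~ 0) ^ 0)) | ((a & b) | (~ (b ^ b))))
2. [xor_false →] ((~ 0) ^ 0)  →  (~ 0);  E1 = (((a & b) | (~ 0)) | ((a & b) | (~ (b ^ b))))
3. [xor_self →] (b ^ b)  →  0;  E1 = (((a & b) | (~ 0)) | ((a & b) | (~ 0)))
4. [or_idem →] (((a & b) | (~ 0)) | ((a & b) | (~ 0)))  →  ((a & b) | (~ 0))
5. [xor_false ←] (a & b)  →  ((a & b) ^ 0);  E1 = (((a & b) ^ 0) | (~ 0))
6. [xor_self ←] 0  →  (b ^ b);  E1 = (((a & b) ^ 0) | (~ (b ^ b)))
7. [absorb_and ←] (b ^ b)  →  ((b ^ b) & ((b ^ b) | b));  this is E2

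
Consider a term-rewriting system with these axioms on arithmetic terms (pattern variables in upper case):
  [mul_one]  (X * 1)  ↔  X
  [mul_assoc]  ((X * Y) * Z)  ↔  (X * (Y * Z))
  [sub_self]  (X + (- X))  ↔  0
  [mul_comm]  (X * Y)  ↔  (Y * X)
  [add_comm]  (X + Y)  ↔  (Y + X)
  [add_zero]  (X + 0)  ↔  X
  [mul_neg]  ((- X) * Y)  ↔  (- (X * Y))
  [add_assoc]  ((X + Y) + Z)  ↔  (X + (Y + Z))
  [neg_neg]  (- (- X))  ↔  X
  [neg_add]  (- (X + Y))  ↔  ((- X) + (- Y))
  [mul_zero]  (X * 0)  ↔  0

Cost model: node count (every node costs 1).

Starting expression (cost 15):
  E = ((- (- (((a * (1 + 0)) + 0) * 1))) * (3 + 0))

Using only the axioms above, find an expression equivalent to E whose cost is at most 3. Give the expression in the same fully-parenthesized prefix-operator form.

(1) (- (- (((a * (1 + 0)) + 0) * 1)))  =[neg_neg →]=  (((a * (1 + 0)) + 0) * 1)    ⊢ ((((a * (1 + 0)) + 0) * 1) * (3 + 0))
(2) (3 + 0)  =[add_zero →]=  3    ⊢ ((((a * (1 + 0)) + 0) * 1) * 3)
(3) (1 + 0)  =[add_zero →]=  1    ⊢ ((((a * 1) + 0) * 1) * 3)
(4) (((a * 1) + 0) * 1)  =[mul_one →]=  ((a * 1) + 0)    ⊢ (((a * 1) + 0) * 3)
(5) (a * 1)  =[mul_one →]=  a    ⊢ ((a + 0) * 3)
(6) (a + 0)  =[add_zero →]=  a    ⊢ cost 3, within 3

(a * 3)   [cost 3]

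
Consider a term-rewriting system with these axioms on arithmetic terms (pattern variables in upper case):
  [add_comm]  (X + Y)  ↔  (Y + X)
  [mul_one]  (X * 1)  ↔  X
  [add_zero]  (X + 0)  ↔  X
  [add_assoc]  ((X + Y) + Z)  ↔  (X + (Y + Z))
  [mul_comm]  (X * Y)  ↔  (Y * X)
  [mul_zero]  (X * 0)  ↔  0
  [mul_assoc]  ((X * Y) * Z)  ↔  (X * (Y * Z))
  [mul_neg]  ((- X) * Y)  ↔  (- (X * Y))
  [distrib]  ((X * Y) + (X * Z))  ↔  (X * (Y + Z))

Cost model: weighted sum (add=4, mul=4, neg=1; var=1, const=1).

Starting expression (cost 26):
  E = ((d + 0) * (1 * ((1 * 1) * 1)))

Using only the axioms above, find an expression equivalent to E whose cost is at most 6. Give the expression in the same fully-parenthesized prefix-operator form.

(1) (1 * 1)  =[mul_one →]=  1    ⊢ ((d + 0) * (1 * (1 * 1)))
(2) (1 * 1)  =[mul_one →]=  1    ⊢ ((d + 0) * (1 * 1))
(3) ((d + 0) * (1 * 1))  =[mul_comm →]=  ((1 * 1) * (d + 0))
(4) (1 * 1)  =[mul_one →]=  1    ⊢ (1 * (d + 0))
(5) (d + 0)  =[add_zero →]=  d    ⊢ cost 6, within 6

(1 * d)   [cost 6]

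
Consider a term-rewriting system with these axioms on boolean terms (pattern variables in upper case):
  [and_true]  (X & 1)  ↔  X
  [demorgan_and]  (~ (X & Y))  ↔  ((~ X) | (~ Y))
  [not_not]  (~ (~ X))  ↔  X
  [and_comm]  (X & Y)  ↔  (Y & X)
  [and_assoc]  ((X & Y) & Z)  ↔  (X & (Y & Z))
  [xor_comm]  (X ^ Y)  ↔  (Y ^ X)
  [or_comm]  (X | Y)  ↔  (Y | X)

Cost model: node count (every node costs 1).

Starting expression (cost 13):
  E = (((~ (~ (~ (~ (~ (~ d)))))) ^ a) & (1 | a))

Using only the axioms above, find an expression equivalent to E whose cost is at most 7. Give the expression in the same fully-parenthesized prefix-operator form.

((d ^ a) & (1 | a))   [cost 7]

step 1: not_not (→) rewrites (~ (~ (~ (~ (~ d))))) into (~ (~ (~ d))), now (((~ (~ (~ (~ d)))) ^ a) & (1 | a))
step 2: not_not (→) rewrites (~ (~ d)) into d, now (((~ (~ d)) ^ a) & (1 | a))
step 3: not_not (→) rewrites (~ (~ d)) into d, reaching cost 7 (bound 7)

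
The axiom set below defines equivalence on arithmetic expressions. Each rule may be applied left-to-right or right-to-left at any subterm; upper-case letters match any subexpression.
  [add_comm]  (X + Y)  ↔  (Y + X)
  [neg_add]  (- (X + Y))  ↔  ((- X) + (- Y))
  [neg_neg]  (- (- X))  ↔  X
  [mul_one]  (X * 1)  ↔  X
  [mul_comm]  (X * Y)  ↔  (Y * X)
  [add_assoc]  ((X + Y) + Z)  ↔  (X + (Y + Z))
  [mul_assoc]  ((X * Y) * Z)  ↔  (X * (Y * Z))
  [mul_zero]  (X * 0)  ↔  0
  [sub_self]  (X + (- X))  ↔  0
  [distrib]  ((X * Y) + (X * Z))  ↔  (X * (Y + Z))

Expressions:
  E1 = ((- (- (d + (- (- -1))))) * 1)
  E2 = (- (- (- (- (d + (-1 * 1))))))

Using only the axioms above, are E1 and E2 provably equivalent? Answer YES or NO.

(1) (- (- -1))  =[neg_neg →]=  -1    ⊢ ((- (- (d + -1))) * 1)
(2) ((- (- (d + -1))) * 1)  =[mul_one →]=  (- (- (d + -1)))
(3) -1  =[mul_one ←]=  (-1 * 1)    ⊢ (- (- (d + (-1 * 1))))
(4) (d + (-1 * 1))  =[neg_neg ←]=  (- (- (d + (-1 * 1))))    ⊢ E2

YES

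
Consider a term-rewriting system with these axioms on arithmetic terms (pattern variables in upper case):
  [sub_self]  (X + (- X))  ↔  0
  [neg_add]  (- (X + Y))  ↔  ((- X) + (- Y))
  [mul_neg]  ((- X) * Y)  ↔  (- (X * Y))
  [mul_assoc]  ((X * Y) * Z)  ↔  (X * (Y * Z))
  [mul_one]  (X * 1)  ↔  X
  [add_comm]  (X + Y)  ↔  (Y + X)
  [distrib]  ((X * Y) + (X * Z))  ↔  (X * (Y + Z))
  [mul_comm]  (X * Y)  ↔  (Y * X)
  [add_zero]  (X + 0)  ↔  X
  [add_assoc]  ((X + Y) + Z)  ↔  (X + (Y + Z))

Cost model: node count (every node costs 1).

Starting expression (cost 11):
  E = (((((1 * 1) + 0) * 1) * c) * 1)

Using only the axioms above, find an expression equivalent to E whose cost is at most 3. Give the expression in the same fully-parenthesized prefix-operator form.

(c * 1)   [cost 3]

1. [add_zero →] ((1 * 1) + 0)  →  (1 * 1);  E = ((((1 * 1) * 1) * c) * 1)
2. [mul_assoc →] ((((1 * 1) * 1) * c) * 1)  →  (((1 * 1) * 1) * (c * 1))
3. [mul_one →] ((1 * 1) * 1)  →  (1 * 1);  E = ((1 * 1) * (c * 1))
4. [mul_comm →] ((1 * 1) * (c * 1))  →  ((c * 1) * (1 * 1))
5. [mul_one →] (1 * 1)  →  1;  E = ((c * 1) * 1)
6. [mul_one →] (c * 1)  →  c;  cost 3 ≤ 3, done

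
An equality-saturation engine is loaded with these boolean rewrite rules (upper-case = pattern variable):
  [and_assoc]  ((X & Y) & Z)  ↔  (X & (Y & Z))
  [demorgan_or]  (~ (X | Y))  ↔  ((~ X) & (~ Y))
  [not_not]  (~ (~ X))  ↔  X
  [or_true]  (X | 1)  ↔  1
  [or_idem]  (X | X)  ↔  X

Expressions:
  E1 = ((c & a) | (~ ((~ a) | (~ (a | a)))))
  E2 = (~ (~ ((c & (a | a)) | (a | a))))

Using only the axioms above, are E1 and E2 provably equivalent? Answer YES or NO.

1. [or_idem →] (a | a)  →  a;  E1 = ((c & a) | (~ ((~ a) | (~ a))))
2. [or_idem →] ((~ a) | (~ a))  →  (~ a);  E1 = ((c & a) | (~ (~ a)))
3. [not_not →] (~ (~ a))  →  a;  E1 = ((c & a) | a)
4. [or_idem ←] a  →  (a | a);  E1 = ((c & a) | (a | a))
5. [not_not ←] ((c & a) | (a | a))  →  (~ (~ ((c & a) | (a | a))))
6. [or_idem ←] a  →  (a | a);  this is E2

YES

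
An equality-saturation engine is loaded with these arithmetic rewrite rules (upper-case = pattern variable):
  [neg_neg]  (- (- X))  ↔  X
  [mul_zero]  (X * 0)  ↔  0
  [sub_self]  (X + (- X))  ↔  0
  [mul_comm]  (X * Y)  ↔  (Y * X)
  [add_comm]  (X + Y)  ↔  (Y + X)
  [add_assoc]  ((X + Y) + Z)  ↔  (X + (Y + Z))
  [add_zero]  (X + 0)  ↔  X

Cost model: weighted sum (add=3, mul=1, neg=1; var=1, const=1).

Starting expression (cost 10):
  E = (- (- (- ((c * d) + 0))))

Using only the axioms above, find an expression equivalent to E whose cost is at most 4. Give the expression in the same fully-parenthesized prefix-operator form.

(1) ((c * d) + 0)  =[add_zero →]=  (c * d)    ⊢ (- (- (- (c * d))))
(2) (- (- (- (c * d))))  =[neg_neg →]=  (- (c * d))    ⊢ cost 4, within 4

(- (c * d))   [cost 4]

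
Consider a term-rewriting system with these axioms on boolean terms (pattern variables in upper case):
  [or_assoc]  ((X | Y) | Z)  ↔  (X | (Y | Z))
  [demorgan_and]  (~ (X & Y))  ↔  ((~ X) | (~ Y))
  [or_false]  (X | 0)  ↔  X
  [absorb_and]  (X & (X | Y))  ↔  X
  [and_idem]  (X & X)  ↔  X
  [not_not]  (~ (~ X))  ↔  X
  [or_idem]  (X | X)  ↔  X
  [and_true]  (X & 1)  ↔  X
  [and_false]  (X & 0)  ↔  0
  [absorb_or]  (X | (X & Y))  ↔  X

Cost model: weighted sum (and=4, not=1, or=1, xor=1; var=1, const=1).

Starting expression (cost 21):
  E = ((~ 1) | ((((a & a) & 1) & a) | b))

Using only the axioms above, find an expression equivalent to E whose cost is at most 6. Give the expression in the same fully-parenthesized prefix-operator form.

((~ 1) | (a | b))   [cost 6]

step 1: and_true (→) rewrites ((a & a) & 1) into (a & a), now ((~ 1) | (((a & a) & a) | b))
step 2: and_idem (→) rewrites (a & a) into a, now ((~ 1) | ((a & a) | b))
step 3: and_idem (→) rewrites (a & a) into a, reaching cost 6 (bound 6)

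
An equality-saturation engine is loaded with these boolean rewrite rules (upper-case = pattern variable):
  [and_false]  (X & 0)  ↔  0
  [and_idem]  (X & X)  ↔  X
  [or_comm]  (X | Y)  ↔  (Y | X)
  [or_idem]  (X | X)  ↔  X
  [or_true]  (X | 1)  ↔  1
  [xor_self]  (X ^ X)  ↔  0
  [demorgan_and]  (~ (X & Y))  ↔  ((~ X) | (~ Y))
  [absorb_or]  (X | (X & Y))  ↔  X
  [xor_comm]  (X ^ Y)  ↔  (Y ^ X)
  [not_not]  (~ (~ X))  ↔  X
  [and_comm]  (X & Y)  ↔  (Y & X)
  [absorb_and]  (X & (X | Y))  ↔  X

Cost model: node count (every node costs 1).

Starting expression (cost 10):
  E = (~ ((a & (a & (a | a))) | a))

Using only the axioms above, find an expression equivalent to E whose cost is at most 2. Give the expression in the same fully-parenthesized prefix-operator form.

(1) (a & (a | a))  =[absorb_and →]=  a    ⊢ (~ ((a & a) | a))
(2) ((a & a) | a)  =[or_comm →]=  (a | (a & a))    ⊢ (~ (a | (a & a)))
(3) (a | (a & a))  =[absorb_or →]=  a    ⊢ cost 2, within 2

(~ a)   [cost 2]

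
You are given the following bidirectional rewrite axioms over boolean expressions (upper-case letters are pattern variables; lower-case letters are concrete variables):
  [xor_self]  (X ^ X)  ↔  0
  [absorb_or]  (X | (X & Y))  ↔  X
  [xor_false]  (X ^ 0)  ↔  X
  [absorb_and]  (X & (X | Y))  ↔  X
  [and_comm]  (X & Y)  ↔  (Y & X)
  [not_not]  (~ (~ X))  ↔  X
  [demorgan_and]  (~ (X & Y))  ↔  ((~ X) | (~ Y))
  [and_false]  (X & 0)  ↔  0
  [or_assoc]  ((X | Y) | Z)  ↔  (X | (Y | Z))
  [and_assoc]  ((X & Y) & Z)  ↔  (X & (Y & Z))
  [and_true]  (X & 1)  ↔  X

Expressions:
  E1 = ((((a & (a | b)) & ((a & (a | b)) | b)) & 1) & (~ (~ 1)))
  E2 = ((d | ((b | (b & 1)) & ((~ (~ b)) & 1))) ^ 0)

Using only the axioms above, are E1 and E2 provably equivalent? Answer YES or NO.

NO

Every axiom is a valid identity, so a rewrite proof would force E1 and E2 to agree under every assignment.
At a=0, b=0, d=1: E1 = 0 but E2 = 1; they differ, so no derivation exists.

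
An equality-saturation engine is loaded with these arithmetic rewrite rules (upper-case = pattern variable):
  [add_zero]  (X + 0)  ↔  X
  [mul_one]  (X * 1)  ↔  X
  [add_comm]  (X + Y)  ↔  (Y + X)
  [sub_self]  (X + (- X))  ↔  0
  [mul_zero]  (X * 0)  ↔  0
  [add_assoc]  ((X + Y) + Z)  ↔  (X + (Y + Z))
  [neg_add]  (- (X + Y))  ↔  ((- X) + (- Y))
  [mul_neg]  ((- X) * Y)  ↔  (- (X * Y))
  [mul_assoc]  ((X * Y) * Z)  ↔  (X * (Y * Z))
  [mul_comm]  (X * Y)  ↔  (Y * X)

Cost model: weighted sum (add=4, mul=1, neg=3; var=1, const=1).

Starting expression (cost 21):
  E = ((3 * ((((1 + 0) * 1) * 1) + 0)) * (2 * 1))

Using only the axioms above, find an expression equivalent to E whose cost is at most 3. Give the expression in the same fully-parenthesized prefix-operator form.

1. [add_zero →] (1 + 0)  →  1;  E = ((3 * (((1 * 1) * 1) + 0)) * (2 * 1))
2. [mul_one →] ((1 * 1) * 1)  →  (1 * 1);  E = ((3 * ((1 * 1) + 0)) * (2 * 1))
3. [add_zero →] ((1 * 1) + 0)  →  (1 * 1);  E = ((3 * (1 * 1)) * (2 * 1))
4. [mul_one →] (1 * 1)  →  1;  E = ((3 * 1) * (2 * 1))
5. [mul_one →] (3 * 1)  →  3;  E = (3 * (2 * 1))
6. [mul_one →] (2 * 1)  →  2;  cost 3 ≤ 3, done

(3 * 2)   [cost 3]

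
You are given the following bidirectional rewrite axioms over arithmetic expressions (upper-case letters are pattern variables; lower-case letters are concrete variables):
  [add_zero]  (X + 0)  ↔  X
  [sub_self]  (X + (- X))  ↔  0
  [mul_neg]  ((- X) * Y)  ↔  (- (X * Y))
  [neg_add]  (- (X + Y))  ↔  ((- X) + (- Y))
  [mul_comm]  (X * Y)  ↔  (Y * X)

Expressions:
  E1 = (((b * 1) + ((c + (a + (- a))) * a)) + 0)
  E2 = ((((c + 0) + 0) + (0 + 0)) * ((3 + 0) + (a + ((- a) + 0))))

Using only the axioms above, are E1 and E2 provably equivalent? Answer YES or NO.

Every axiom is a valid identity, so a rewrite proof would force E1 and E2 to agree under every assignment.
At a=0, b=0, c=1: E1 = 0 but E2 = 3; they differ, so no derivation exists.

NO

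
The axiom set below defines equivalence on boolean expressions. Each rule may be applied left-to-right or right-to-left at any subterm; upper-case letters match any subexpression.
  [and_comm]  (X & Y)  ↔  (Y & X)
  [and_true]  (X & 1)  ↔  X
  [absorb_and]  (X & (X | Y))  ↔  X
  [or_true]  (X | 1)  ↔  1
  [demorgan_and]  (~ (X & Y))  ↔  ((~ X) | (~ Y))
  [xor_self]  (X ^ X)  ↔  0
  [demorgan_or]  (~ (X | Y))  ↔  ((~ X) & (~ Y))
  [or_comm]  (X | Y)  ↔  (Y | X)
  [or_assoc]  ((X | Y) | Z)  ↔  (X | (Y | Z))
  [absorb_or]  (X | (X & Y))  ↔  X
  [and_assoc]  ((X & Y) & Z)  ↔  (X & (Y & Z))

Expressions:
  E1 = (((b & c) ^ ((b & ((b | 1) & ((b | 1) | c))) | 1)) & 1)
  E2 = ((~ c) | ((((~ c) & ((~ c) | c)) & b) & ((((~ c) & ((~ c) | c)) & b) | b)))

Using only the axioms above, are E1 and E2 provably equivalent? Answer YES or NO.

All listed rules preserve value, hence provable equivalence implies equal values everywhere; look for a separating assignment.
b=0, c=1 gives E1 ↦ 1, E2 ↦ 0; values differ ⇒ not provably equivalent.

NO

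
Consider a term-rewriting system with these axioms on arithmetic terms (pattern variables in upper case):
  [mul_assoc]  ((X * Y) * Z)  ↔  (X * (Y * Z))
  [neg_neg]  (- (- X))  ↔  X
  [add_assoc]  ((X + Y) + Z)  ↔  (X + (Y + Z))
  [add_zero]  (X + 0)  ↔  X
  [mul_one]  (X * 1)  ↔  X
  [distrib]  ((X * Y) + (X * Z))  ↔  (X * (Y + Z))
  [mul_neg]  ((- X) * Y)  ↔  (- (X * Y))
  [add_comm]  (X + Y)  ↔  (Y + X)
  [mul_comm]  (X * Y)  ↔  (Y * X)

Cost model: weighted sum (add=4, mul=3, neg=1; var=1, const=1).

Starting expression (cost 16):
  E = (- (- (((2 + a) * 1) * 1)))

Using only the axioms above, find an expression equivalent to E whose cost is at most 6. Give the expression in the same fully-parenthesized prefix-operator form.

(2 + a)   [cost 6]

(1) ((2 + a) * 1)  =[mul_one →]=  (2 + a)    ⊢ (- (- ((2 + a) * 1)))
(2) ((2 + a) * 1)  =[mul_one →]=  (2 + a)    ⊢ (- (- (2 + a)))
(3) (- (- (2 + a)))  =[neg_neg →]=  (2 + a)    ⊢ cost 6, within 6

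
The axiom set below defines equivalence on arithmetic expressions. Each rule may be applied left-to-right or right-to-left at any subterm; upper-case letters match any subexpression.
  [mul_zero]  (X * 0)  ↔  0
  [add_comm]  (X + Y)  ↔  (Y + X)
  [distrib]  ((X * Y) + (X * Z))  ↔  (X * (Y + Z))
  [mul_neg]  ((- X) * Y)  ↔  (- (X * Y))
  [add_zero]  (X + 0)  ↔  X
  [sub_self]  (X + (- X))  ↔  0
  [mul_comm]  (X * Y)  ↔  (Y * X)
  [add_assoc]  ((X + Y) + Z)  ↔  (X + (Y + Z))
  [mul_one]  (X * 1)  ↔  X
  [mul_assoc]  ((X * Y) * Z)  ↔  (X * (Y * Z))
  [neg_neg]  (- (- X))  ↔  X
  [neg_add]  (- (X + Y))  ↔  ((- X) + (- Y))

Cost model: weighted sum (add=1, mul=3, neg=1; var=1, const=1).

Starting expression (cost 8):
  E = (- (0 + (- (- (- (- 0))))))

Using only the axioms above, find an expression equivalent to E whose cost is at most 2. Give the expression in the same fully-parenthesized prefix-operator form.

(1) (- (- (- 0)))  =[neg_neg →]=  (- 0)    ⊢ (- (0 + (- (- 0))))
(2) (- (- 0))  =[neg_neg →]=  0    ⊢ (- (0 + 0))
(3) (0 + 0)  =[add_zero →]=  0    ⊢ cost 2, within 2

(- 0)   [cost 2]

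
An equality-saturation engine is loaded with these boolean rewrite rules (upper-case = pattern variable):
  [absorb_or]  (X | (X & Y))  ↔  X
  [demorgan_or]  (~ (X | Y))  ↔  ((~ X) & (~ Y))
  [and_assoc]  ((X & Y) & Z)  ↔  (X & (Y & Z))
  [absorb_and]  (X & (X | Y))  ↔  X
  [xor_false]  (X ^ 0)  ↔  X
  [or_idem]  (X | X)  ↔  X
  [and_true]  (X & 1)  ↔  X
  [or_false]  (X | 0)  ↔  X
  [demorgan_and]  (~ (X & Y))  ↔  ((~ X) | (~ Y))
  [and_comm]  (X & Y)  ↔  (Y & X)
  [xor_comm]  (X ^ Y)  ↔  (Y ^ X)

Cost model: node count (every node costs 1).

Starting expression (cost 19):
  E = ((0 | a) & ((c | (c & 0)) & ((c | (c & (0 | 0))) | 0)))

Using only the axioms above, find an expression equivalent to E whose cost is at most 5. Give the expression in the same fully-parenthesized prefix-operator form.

((0 | a) & c)   [cost 5]

(1) (0 | 0)  =[or_idem →]=  0    ⊢ ((0 | a) & ((c | (c & 0)) & ((c | (c & 0)) | 0)))
(2) ((c | (c & 0)) & ((c | (c & 0)) | 0))  =[absorb_and →]=  (c | (c & 0))    ⊢ ((0 | a) & (c | (c & 0)))
(3) (c | (c & 0))  =[absorb_or →]=  c    ⊢ cost 5, within 5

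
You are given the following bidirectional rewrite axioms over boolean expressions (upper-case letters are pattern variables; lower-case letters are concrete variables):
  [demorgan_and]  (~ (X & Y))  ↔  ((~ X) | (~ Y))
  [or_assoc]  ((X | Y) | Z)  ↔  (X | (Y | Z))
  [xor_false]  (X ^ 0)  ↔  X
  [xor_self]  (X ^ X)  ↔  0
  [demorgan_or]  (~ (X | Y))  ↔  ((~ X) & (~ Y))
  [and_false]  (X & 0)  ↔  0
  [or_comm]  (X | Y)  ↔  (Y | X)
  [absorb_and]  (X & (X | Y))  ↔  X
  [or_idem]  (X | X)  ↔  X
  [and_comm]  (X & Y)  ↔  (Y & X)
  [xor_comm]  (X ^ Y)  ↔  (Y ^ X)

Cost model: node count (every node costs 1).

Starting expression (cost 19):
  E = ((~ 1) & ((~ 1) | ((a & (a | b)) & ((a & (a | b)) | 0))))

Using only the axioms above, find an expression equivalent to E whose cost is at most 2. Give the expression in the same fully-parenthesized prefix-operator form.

(~ 1)   [cost 2]

step 1: absorb_and (→) rewrites ((a & (a | b)) & ((a & (a | b)) | 0)) into (a & (a | b)), now ((~ 1) & ((~ 1) | (a & (a | b))))
step 2: absorb_and (→) rewrites (a & (a | b)) into a, now ((~ 1) & ((~ 1) | a))
step 3: absorb_and (→) rewrites ((~ 1) & ((~ 1) | a)) into (~ 1), reaching cost 2 (bound 2)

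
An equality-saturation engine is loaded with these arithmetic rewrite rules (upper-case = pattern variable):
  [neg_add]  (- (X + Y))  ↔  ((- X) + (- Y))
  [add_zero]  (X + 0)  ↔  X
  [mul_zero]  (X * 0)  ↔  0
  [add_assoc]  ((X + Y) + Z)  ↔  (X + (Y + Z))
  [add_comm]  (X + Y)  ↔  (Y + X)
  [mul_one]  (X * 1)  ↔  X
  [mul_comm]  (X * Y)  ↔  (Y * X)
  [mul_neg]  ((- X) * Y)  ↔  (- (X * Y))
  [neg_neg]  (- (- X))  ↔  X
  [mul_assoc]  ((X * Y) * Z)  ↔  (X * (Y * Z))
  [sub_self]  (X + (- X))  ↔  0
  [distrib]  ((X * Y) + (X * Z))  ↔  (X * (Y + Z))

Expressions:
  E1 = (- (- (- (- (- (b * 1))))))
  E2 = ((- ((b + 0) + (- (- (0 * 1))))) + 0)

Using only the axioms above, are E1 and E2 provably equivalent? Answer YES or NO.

YES

(1) (- (- (- (b * 1))))  =[neg_neg →]=  (- (b * 1))    ⊢ (- (- (- (b * 1))))
(2) (b * 1)  =[mul_one →]=  b    ⊢ (- (- (- b)))
(3) (- (- (- b)))  =[neg_neg →]=  (- b)
(4) b  =[add_zero ←]=  (b + 0)    ⊢ (- (b + 0))
(5) 0  =[mul_one ←]=  (0 * 1)    ⊢ (- (b + (0 * 1)))
(6) (- (b + (0 * 1)))  =[add_zero ←]=  ((- (b + (0 * 1))) + 0)
(7) b  =[add_zero ←]=  (b + 0)    ⊢ ((- ((b + 0) + (0 * 1))) + 0)
(8) (0 * 1)  =[neg_neg ←]=  (- (- (0 * 1)))    ⊢ E2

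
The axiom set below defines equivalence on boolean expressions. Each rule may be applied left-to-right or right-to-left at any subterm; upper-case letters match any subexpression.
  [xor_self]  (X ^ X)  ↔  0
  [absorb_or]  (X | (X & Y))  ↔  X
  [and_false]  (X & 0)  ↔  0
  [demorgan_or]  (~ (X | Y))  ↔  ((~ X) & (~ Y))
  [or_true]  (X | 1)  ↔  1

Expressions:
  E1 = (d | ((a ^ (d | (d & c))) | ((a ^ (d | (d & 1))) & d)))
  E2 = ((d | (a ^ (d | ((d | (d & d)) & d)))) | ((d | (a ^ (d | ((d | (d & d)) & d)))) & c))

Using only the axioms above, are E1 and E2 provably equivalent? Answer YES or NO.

1. [absorb_or →] (d | (d & 1))  →  d;  E1 = (d | ((a ^ (d | (d & c))) | ((a ^ d) & d)))
2. [absorb_or →] (d | (d & c))  →  d;  E1 = (d | ((a ^ d) | ((a ^ d) & d)))
3. [absorb_or →] ((a ^ d) | ((a ^ d) & d))  →  (a ^ d);  E1 = (d | (a ^ d))
4. [absorb_or ←] d  →  (d | (d & d));  E1 = (d | (a ^ (d | (d & d))))
5. [absorb_or ←] d  →  (d | (d & d));  E1 = (d | (a ^ (d | ((d | (d & d)) & d))))
6. [absorb_or ←] (d | (a ^ (d | ((d | (d & d)) & d))))  →  ((d | (a ^ (d | ((d | (d & d)) & d)))) | ((d | (a ^ (d | ((d | (d & d)) & d)))) & c));  this is E2

YES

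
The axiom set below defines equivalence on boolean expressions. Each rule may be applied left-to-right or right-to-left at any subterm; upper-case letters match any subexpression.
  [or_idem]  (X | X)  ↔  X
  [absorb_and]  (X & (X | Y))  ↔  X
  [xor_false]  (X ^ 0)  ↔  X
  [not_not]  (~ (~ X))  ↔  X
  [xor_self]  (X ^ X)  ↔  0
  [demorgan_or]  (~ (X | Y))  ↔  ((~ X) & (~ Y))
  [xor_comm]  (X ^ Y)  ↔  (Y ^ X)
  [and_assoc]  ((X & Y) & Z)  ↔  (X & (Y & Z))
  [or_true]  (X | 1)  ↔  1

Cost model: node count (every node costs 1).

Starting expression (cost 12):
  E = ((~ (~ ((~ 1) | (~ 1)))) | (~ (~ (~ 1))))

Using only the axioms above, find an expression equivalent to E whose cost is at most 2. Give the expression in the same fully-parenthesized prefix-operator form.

(~ 1)   [cost 2]

step 1: or_idem (→) rewrites ((~ 1) | (~ 1)) into (~ 1), now ((~ (~ (~ 1))) | (~ (~ (~ 1))))
step 2: or_idem (→) rewrites ((~ (~ (~ 1))) | (~ (~ (~ 1)))) into (~ (~ (~ 1)))
step 3: not_not (→) rewrites (~ (~ (~ 1))) into (~ 1), reaching cost 2 (bound 2)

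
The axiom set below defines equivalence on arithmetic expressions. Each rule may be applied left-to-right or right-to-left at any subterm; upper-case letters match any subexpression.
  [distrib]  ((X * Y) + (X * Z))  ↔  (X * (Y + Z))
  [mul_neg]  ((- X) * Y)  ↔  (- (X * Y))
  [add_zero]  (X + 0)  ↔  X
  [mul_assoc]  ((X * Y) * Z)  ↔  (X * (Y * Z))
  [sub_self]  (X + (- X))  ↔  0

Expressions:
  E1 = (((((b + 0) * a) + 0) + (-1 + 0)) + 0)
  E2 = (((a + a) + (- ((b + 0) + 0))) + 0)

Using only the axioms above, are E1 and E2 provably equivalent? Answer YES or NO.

NO

Every axiom is a valid identity, so a rewrite proof would force E1 and E2 to agree under every assignment.
At a=0, b=0: E1 = -1 but E2 = 0; they differ, so no derivation exists.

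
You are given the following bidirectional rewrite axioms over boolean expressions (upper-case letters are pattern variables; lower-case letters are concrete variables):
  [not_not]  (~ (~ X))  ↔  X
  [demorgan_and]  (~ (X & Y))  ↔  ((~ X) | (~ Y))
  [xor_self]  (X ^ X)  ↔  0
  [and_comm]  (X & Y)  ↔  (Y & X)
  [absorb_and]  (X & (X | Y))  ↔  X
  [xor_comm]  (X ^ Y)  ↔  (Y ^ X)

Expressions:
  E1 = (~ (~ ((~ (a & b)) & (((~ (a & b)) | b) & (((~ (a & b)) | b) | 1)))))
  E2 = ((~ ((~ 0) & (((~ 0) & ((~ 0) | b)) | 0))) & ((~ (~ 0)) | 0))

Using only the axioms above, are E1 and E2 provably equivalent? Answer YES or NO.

NO

The axioms are sound identities: if E1 ↔* E2 then E1 and E2 evaluate identically under any assignment.
Under a=0, b=0: E1 evaluates to 1, E2 to 0. Distinct ⇒ no rewrite sequence connects them.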